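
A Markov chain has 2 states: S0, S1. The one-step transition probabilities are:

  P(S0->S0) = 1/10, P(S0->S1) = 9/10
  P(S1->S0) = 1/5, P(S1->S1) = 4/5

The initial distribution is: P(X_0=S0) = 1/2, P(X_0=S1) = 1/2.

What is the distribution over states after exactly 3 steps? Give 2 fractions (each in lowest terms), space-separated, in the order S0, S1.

Propagating the distribution step by step (d_{t+1} = d_t * P):
d_0 = (S0=1/2, S1=1/2)
  d_1[S0] = 1/2*1/10 + 1/2*1/5 = 3/20
  d_1[S1] = 1/2*9/10 + 1/2*4/5 = 17/20
d_1 = (S0=3/20, S1=17/20)
  d_2[S0] = 3/20*1/10 + 17/20*1/5 = 37/200
  d_2[S1] = 3/20*9/10 + 17/20*4/5 = 163/200
d_2 = (S0=37/200, S1=163/200)
  d_3[S0] = 37/200*1/10 + 163/200*1/5 = 363/2000
  d_3[S1] = 37/200*9/10 + 163/200*4/5 = 1637/2000
d_3 = (S0=363/2000, S1=1637/2000)

Answer: 363/2000 1637/2000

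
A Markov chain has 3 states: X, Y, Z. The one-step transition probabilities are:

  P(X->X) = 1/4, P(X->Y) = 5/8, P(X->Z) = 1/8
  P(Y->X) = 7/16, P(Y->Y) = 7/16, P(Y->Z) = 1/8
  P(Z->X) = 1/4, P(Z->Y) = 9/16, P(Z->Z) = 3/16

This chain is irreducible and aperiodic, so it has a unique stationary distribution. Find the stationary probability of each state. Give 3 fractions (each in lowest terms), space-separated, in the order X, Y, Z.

Answer: 33/95 148/285 2/15

Derivation:
The stationary distribution satisfies pi = pi * P, i.e.:
  pi_X = 1/4*pi_X + 7/16*pi_Y + 1/4*pi_Z
  pi_Y = 5/8*pi_X + 7/16*pi_Y + 9/16*pi_Z
  pi_Z = 1/8*pi_X + 1/8*pi_Y + 3/16*pi_Z
with normalization: pi_X + pi_Y + pi_Z = 1.

Using the first 2 balance equations plus normalization, the linear system A*pi = b is:
  [-3/4, 7/16, 1/4] . pi = 0
  [5/8, -9/16, 9/16] . pi = 0
  [1, 1, 1] . pi = 1

Solving yields:
  pi_X = 33/95
  pi_Y = 148/285
  pi_Z = 2/15

Verification (pi * P):
  33/95*1/4 + 148/285*7/16 + 2/15*1/4 = 33/95 = pi_X  (ok)
  33/95*5/8 + 148/285*7/16 + 2/15*9/16 = 148/285 = pi_Y  (ok)
  33/95*1/8 + 148/285*1/8 + 2/15*3/16 = 2/15 = pi_Z  (ok)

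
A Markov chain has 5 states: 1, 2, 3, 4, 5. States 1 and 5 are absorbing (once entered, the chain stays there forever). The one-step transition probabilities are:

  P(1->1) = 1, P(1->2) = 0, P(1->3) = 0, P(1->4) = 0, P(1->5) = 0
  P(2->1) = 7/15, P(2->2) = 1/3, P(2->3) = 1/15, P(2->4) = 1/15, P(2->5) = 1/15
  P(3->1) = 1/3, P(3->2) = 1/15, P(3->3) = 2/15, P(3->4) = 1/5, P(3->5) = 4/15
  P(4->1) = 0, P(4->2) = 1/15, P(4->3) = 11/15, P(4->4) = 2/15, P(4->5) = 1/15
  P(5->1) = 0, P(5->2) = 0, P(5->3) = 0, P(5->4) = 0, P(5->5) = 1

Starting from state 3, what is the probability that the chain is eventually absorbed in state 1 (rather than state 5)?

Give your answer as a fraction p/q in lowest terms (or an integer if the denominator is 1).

Let a_i = P(absorbed in 1 | start in state i).
Boundary conditions: a_1 = 1, a_5 = 0.
For each transient state i, a_i = sum_j P(i->j) * a_j:
  a_2 = 7/15*a_1 + 1/3*a_2 + 1/15*a_3 + 1/15*a_4 + 1/15*a_5
  a_3 = 1/3*a_1 + 1/15*a_2 + 2/15*a_3 + 1/5*a_4 + 4/15*a_5
  a_4 = 0*a_1 + 1/15*a_2 + 11/15*a_3 + 2/15*a_4 + 1/15*a_5

Substituting a_1 = 1 and a_5 = 0, rearrange to (I - Q) a = r where r[i] = P(i -> 1):
  [2/3, -1/15, -1/15] . (a_2, a_3, a_4) = 7/15
  [-1/15, 13/15, -1/5] . (a_2, a_3, a_4) = 1/3
  [-1/15, -11/15, 13/15] . (a_2, a_3, a_4) = 0

Solving yields:
  a_2 = 134/165
  a_3 = 757/1320
  a_4 = 241/440

Starting state is 3, so the absorption probability is a_3 = 757/1320.

Answer: 757/1320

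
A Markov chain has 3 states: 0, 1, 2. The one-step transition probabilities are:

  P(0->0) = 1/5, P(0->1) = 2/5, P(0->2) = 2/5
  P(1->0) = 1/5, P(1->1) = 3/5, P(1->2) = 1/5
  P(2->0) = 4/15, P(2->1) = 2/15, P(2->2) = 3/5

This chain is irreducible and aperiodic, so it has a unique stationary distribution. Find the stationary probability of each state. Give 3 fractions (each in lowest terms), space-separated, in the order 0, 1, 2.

Answer: 5/22 4/11 9/22

Derivation:
The stationary distribution satisfies pi = pi * P, i.e.:
  pi_0 = 1/5*pi_0 + 1/5*pi_1 + 4/15*pi_2
  pi_1 = 2/5*pi_0 + 3/5*pi_1 + 2/15*pi_2
  pi_2 = 2/5*pi_0 + 1/5*pi_1 + 3/5*pi_2
with normalization: pi_0 + pi_1 + pi_2 = 1.

Using the first 2 balance equations plus normalization, the linear system A*pi = b is:
  [-4/5, 1/5, 4/15] . pi = 0
  [2/5, -2/5, 2/15] . pi = 0
  [1, 1, 1] . pi = 1

Solving yields:
  pi_0 = 5/22
  pi_1 = 4/11
  pi_2 = 9/22

Verification (pi * P):
  5/22*1/5 + 4/11*1/5 + 9/22*4/15 = 5/22 = pi_0  (ok)
  5/22*2/5 + 4/11*3/5 + 9/22*2/15 = 4/11 = pi_1  (ok)
  5/22*2/5 + 4/11*1/5 + 9/22*3/5 = 9/22 = pi_2  (ok)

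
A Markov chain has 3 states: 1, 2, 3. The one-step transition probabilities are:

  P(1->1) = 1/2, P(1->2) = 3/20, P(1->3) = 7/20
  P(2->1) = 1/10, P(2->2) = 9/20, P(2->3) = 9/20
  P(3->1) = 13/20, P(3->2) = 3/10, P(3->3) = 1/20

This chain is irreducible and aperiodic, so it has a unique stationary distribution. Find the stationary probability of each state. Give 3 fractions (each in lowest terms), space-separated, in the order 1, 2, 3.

The stationary distribution satisfies pi = pi * P, i.e.:
  pi_1 = 1/2*pi_1 + 1/10*pi_2 + 13/20*pi_3
  pi_2 = 3/20*pi_1 + 9/20*pi_2 + 3/10*pi_3
  pi_3 = 7/20*pi_1 + 9/20*pi_2 + 1/20*pi_3
with normalization: pi_1 + pi_2 + pi_3 = 1.

Using the first 2 balance equations plus normalization, the linear system A*pi = b is:
  [-1/2, 1/10, 13/20] . pi = 0
  [3/20, -11/20, 3/10] . pi = 0
  [1, 1, 1] . pi = 1

Solving yields:
  pi_1 = 155/358
  pi_2 = 99/358
  pi_3 = 52/179

Verification (pi * P):
  155/358*1/2 + 99/358*1/10 + 52/179*13/20 = 155/358 = pi_1  (ok)
  155/358*3/20 + 99/358*9/20 + 52/179*3/10 = 99/358 = pi_2  (ok)
  155/358*7/20 + 99/358*9/20 + 52/179*1/20 = 52/179 = pi_3  (ok)

Answer: 155/358 99/358 52/179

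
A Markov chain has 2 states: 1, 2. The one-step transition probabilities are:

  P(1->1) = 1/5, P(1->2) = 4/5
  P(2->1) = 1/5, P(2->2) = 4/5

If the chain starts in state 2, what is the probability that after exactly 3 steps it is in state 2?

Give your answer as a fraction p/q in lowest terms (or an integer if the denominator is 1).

Answer: 4/5

Derivation:
Computing P^3 by repeated multiplication:
P^1 =
  1: [1/5, 4/5]
  2: [1/5, 4/5]
P^2 =
  1: [1/5, 4/5]
  2: [1/5, 4/5]
P^3 =
  1: [1/5, 4/5]
  2: [1/5, 4/5]

(P^3)[2 -> 2] = 4/5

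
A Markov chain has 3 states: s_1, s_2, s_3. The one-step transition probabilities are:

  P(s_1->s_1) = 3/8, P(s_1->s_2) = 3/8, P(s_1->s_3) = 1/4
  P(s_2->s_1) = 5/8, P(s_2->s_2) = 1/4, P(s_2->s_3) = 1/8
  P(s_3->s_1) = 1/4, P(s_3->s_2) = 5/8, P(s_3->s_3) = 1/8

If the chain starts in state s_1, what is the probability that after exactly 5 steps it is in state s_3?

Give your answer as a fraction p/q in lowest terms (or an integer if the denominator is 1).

Answer: 2959/16384

Derivation:
Computing P^5 by repeated multiplication:
P^1 =
  s_1: [3/8, 3/8, 1/4]
  s_2: [5/8, 1/4, 1/8]
  s_3: [1/4, 5/8, 1/8]
P^2 =
  s_1: [7/16, 25/64, 11/64]
  s_2: [27/64, 3/8, 13/64]
  s_3: [33/64, 21/64, 5/32]
P^3 =
  s_1: [231/512, 189/512, 23/128]
  s_2: [227/512, 97/256, 91/512]
  s_3: [7/16, 191/512, 97/512]
P^4 =
  s_1: [911/2048, 1531/4096, 743/4096]
  s_2: [1833/4096, 381/1024, 739/4096]
  s_3: [1821/4096, 1539/4096, 23/128]
P^5 =
  s_1: [14607/32768, 12243/32768, 2959/16384]
  s_2: [14597/32768, 6121/16384, 5929/32768]
  s_3: [7315/16384, 12221/32768, 5917/32768]

(P^5)[s_1 -> s_3] = 2959/16384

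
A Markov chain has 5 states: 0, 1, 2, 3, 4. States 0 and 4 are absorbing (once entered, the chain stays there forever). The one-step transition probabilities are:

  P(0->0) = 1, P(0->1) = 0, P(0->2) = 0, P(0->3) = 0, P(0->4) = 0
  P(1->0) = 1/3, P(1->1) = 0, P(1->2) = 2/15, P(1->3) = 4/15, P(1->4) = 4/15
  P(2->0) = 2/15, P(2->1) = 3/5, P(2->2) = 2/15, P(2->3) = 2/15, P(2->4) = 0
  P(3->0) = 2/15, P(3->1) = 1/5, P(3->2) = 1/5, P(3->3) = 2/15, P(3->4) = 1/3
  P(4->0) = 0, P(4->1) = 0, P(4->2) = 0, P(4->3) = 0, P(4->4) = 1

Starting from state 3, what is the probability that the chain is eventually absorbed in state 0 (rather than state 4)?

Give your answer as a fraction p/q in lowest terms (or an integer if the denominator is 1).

Let a_i = P(absorbed in 0 | start in state i).
Boundary conditions: a_0 = 1, a_4 = 0.
For each transient state i, a_i = sum_j P(i->j) * a_j:
  a_1 = 1/3*a_0 + 0*a_1 + 2/15*a_2 + 4/15*a_3 + 4/15*a_4
  a_2 = 2/15*a_0 + 3/5*a_1 + 2/15*a_2 + 2/15*a_3 + 0*a_4
  a_3 = 2/15*a_0 + 1/5*a_1 + 1/5*a_2 + 2/15*a_3 + 1/3*a_4

Substituting a_0 = 1 and a_4 = 0, rearrange to (I - Q) a = r where r[i] = P(i -> 0):
  [1, -2/15, -4/15] . (a_1, a_2, a_3) = 1/3
  [-3/5, 13/15, -2/15] . (a_1, a_2, a_3) = 2/15
  [-1/5, -1/5, 13/15] . (a_1, a_2, a_3) = 2/15

Solving yields:
  a_1 = 1003/1935
  a_2 = 371/645
  a_3 = 262/645

Starting state is 3, so the absorption probability is a_3 = 262/645.

Answer: 262/645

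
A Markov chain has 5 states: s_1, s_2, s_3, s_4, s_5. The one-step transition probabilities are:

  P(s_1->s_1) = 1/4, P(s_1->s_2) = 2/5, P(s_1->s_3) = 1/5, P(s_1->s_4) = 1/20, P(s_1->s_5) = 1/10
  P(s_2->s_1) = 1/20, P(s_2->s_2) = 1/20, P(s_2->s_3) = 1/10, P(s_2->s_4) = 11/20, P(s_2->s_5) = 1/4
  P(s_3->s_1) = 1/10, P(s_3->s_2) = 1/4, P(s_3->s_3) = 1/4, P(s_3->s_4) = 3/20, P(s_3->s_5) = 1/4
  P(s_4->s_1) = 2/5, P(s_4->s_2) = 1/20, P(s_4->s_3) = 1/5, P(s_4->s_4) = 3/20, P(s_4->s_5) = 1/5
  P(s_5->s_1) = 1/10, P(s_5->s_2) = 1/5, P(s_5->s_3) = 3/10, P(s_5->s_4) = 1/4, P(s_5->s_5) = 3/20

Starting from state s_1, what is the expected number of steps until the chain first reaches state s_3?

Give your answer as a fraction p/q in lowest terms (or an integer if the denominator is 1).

Let h_i = expected steps to first reach s_3 from state i.
Boundary: h_s_3 = 0.
First-step equations for the other states:
  h_s_1 = 1 + 1/4*h_s_1 + 2/5*h_s_2 + 1/5*h_s_3 + 1/20*h_s_4 + 1/10*h_s_5
  h_s_2 = 1 + 1/20*h_s_1 + 1/20*h_s_2 + 1/10*h_s_3 + 11/20*h_s_4 + 1/4*h_s_5
  h_s_4 = 1 + 2/5*h_s_1 + 1/20*h_s_2 + 1/5*h_s_3 + 3/20*h_s_4 + 1/5*h_s_5
  h_s_5 = 1 + 1/10*h_s_1 + 1/5*h_s_2 + 3/10*h_s_3 + 1/4*h_s_4 + 3/20*h_s_5

Substituting h_s_3 = 0 and rearranging gives the linear system (I - Q) h = 1:
  [3/4, -2/5, -1/20, -1/10] . (h_s_1, h_s_2, h_s_4, h_s_5) = 1
  [-1/20, 19/20, -11/20, -1/4] . (h_s_1, h_s_2, h_s_4, h_s_5) = 1
  [-2/5, -1/20, 17/20, -1/5] . (h_s_1, h_s_2, h_s_4, h_s_5) = 1
  [-1/10, -1/5, -1/4, 17/20] . (h_s_1, h_s_2, h_s_4, h_s_5) = 1

Solving yields:
  h_s_1 = 5960/1159
  h_s_2 = 2960/549
  h_s_4 = 17300/3477
  h_s_5 = 47080/10431

Starting state is s_1, so the expected hitting time is h_s_1 = 5960/1159.

Answer: 5960/1159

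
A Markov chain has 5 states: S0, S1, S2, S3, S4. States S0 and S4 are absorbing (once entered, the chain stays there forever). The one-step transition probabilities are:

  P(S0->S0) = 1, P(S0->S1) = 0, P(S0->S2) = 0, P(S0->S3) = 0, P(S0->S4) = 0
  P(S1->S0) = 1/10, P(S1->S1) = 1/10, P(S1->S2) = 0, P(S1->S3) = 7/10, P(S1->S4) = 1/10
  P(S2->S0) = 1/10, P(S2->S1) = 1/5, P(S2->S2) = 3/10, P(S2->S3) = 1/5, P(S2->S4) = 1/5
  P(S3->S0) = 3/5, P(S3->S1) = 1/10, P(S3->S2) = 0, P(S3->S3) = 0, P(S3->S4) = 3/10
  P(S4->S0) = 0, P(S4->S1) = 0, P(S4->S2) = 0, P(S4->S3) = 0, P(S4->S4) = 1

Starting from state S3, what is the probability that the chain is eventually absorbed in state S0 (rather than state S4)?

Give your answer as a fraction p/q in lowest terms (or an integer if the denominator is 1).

Let a_i = P(absorbed in S0 | start in state i).
Boundary conditions: a_S0 = 1, a_S4 = 0.
For each transient state i, a_i = sum_j P(i->j) * a_j:
  a_S1 = 1/10*a_S0 + 1/10*a_S1 + 0*a_S2 + 7/10*a_S3 + 1/10*a_S4
  a_S2 = 1/10*a_S0 + 1/5*a_S1 + 3/10*a_S2 + 1/5*a_S3 + 1/5*a_S4
  a_S3 = 3/5*a_S0 + 1/10*a_S1 + 0*a_S2 + 0*a_S3 + 3/10*a_S4

Substituting a_S0 = 1 and a_S4 = 0, rearrange to (I - Q) a = r where r[i] = P(i -> S0):
  [9/10, 0, -7/10] . (a_S1, a_S2, a_S3) = 1/10
  [-1/5, 7/10, -1/5] . (a_S1, a_S2, a_S3) = 1/10
  [-1/10, 0, 1] . (a_S1, a_S2, a_S3) = 3/5

Solving yields:
  a_S1 = 52/83
  a_S2 = 297/581
  a_S3 = 55/83

Starting state is S3, so the absorption probability is a_S3 = 55/83.

Answer: 55/83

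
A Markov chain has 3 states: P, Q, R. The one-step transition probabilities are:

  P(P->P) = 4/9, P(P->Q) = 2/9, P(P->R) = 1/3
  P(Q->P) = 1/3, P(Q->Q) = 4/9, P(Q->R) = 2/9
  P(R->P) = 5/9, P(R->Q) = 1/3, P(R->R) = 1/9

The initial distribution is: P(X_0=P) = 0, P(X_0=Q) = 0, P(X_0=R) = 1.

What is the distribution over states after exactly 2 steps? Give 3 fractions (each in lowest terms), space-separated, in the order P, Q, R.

Answer: 34/81 25/81 22/81

Derivation:
Propagating the distribution step by step (d_{t+1} = d_t * P):
d_0 = (P=0, Q=0, R=1)
  d_1[P] = 0*4/9 + 0*1/3 + 1*5/9 = 5/9
  d_1[Q] = 0*2/9 + 0*4/9 + 1*1/3 = 1/3
  d_1[R] = 0*1/3 + 0*2/9 + 1*1/9 = 1/9
d_1 = (P=5/9, Q=1/3, R=1/9)
  d_2[P] = 5/9*4/9 + 1/3*1/3 + 1/9*5/9 = 34/81
  d_2[Q] = 5/9*2/9 + 1/3*4/9 + 1/9*1/3 = 25/81
  d_2[R] = 5/9*1/3 + 1/3*2/9 + 1/9*1/9 = 22/81
d_2 = (P=34/81, Q=25/81, R=22/81)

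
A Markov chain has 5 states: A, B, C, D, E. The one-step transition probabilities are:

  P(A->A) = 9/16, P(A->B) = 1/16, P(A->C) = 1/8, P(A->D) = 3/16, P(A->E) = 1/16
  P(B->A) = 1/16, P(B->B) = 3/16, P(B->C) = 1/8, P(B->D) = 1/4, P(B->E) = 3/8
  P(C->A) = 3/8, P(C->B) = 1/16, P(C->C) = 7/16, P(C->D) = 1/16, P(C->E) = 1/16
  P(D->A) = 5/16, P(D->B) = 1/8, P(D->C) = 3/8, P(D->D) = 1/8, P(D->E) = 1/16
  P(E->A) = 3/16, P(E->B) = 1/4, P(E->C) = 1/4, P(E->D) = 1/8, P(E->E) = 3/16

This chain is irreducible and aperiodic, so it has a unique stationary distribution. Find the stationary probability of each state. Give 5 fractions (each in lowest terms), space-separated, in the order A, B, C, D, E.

Answer: 6773/17608 1853/17608 4487/17608 5151/35216 3839/35216

Derivation:
The stationary distribution satisfies pi = pi * P, i.e.:
  pi_A = 9/16*pi_A + 1/16*pi_B + 3/8*pi_C + 5/16*pi_D + 3/16*pi_E
  pi_B = 1/16*pi_A + 3/16*pi_B + 1/16*pi_C + 1/8*pi_D + 1/4*pi_E
  pi_C = 1/8*pi_A + 1/8*pi_B + 7/16*pi_C + 3/8*pi_D + 1/4*pi_E
  pi_D = 3/16*pi_A + 1/4*pi_B + 1/16*pi_C + 1/8*pi_D + 1/8*pi_E
  pi_E = 1/16*pi_A + 3/8*pi_B + 1/16*pi_C + 1/16*pi_D + 3/16*pi_E
with normalization: pi_A + pi_B + pi_C + pi_D + pi_E = 1.

Using the first 4 balance equations plus normalization, the linear system A*pi = b is:
  [-7/16, 1/16, 3/8, 5/16, 3/16] . pi = 0
  [1/16, -13/16, 1/16, 1/8, 1/4] . pi = 0
  [1/8, 1/8, -9/16, 3/8, 1/4] . pi = 0
  [3/16, 1/4, 1/16, -7/8, 1/8] . pi = 0
  [1, 1, 1, 1, 1] . pi = 1

Solving yields:
  pi_A = 6773/17608
  pi_B = 1853/17608
  pi_C = 4487/17608
  pi_D = 5151/35216
  pi_E = 3839/35216

Verification (pi * P):
  6773/17608*9/16 + 1853/17608*1/16 + 4487/17608*3/8 + 5151/35216*5/16 + 3839/35216*3/16 = 6773/17608 = pi_A  (ok)
  6773/17608*1/16 + 1853/17608*3/16 + 4487/17608*1/16 + 5151/35216*1/8 + 3839/35216*1/4 = 1853/17608 = pi_B  (ok)
  6773/17608*1/8 + 1853/17608*1/8 + 4487/17608*7/16 + 5151/35216*3/8 + 3839/35216*1/4 = 4487/17608 = pi_C  (ok)
  6773/17608*3/16 + 1853/17608*1/4 + 4487/17608*1/16 + 5151/35216*1/8 + 3839/35216*1/8 = 5151/35216 = pi_D  (ok)
  6773/17608*1/16 + 1853/17608*3/8 + 4487/17608*1/16 + 5151/35216*1/16 + 3839/35216*3/16 = 3839/35216 = pi_E  (ok)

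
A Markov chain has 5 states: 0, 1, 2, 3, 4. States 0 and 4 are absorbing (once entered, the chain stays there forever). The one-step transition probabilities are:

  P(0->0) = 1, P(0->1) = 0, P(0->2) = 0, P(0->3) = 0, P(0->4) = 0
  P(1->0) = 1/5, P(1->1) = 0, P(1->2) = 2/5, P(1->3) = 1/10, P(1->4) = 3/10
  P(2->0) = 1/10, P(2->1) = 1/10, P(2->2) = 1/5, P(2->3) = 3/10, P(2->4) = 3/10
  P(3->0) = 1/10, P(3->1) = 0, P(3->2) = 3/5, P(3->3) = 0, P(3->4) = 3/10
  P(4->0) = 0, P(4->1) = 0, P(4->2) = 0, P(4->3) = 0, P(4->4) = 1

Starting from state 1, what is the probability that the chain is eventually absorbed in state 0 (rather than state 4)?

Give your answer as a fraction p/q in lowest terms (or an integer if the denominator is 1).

Let a_i = P(absorbed in 0 | start in state i).
Boundary conditions: a_0 = 1, a_4 = 0.
For each transient state i, a_i = sum_j P(i->j) * a_j:
  a_1 = 1/5*a_0 + 0*a_1 + 2/5*a_2 + 1/10*a_3 + 3/10*a_4
  a_2 = 1/10*a_0 + 1/10*a_1 + 1/5*a_2 + 3/10*a_3 + 3/10*a_4
  a_3 = 1/10*a_0 + 0*a_1 + 3/5*a_2 + 0*a_3 + 3/10*a_4

Substituting a_0 = 1 and a_4 = 0, rearrange to (I - Q) a = r where r[i] = P(i -> 0):
  [1, -2/5, -1/10] . (a_1, a_2, a_3) = 1/5
  [-1/10, 4/5, -3/10] . (a_1, a_2, a_3) = 1/10
  [0, -3/5, 1] . (a_1, a_2, a_3) = 1/10

Solving yields:
  a_1 = 95/287
  a_2 = 151/574
  a_3 = 74/287

Starting state is 1, so the absorption probability is a_1 = 95/287.

Answer: 95/287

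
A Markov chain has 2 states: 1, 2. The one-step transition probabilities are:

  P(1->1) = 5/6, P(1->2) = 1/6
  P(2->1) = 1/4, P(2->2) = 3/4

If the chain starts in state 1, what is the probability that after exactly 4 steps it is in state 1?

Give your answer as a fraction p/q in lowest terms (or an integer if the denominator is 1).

Computing P^4 by repeated multiplication:
P^1 =
  1: [5/6, 1/6]
  2: [1/4, 3/4]
P^2 =
  1: [53/72, 19/72]
  2: [19/48, 29/48]
P^3 =
  1: [587/864, 277/864]
  2: [277/576, 299/576]
P^4 =
  1: [6701/10368, 3667/10368]
  2: [3667/6912, 3245/6912]

(P^4)[1 -> 1] = 6701/10368

Answer: 6701/10368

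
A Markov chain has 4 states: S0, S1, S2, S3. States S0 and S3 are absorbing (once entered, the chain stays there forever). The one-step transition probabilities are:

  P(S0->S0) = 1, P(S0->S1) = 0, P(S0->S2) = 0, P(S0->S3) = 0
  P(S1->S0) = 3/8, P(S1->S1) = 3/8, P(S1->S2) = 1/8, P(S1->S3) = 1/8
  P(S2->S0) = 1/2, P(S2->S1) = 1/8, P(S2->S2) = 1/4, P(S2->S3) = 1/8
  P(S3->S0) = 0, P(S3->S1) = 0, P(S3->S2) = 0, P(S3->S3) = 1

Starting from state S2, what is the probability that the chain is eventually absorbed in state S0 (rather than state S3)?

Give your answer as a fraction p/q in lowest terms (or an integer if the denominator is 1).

Answer: 23/29

Derivation:
Let a_i = P(absorbed in S0 | start in state i).
Boundary conditions: a_S0 = 1, a_S3 = 0.
For each transient state i, a_i = sum_j P(i->j) * a_j:
  a_S1 = 3/8*a_S0 + 3/8*a_S1 + 1/8*a_S2 + 1/8*a_S3
  a_S2 = 1/2*a_S0 + 1/8*a_S1 + 1/4*a_S2 + 1/8*a_S3

Substituting a_S0 = 1 and a_S3 = 0, rearrange to (I - Q) a = r where r[i] = P(i -> S0):
  [5/8, -1/8] . (a_S1, a_S2) = 3/8
  [-1/8, 3/4] . (a_S1, a_S2) = 1/2

Solving yields:
  a_S1 = 22/29
  a_S2 = 23/29

Starting state is S2, so the absorption probability is a_S2 = 23/29.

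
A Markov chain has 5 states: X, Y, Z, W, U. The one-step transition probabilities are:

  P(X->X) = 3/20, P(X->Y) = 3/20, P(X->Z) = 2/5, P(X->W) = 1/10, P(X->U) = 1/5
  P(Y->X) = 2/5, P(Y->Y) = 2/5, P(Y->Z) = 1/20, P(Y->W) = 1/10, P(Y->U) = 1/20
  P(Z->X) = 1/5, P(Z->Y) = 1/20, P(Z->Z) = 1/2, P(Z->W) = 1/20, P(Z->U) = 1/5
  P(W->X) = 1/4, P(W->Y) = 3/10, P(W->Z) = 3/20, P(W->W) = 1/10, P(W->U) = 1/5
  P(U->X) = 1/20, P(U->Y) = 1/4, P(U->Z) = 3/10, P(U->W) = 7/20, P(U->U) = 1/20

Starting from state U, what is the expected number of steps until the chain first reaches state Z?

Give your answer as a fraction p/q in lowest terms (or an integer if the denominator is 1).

Answer: 33700/7513

Derivation:
Let h_i = expected steps to first reach Z from state i.
Boundary: h_Z = 0.
First-step equations for the other states:
  h_X = 1 + 3/20*h_X + 3/20*h_Y + 2/5*h_Z + 1/10*h_W + 1/5*h_U
  h_Y = 1 + 2/5*h_X + 2/5*h_Y + 1/20*h_Z + 1/10*h_W + 1/20*h_U
  h_W = 1 + 1/4*h_X + 3/10*h_Y + 3/20*h_Z + 1/10*h_W + 1/5*h_U
  h_U = 1 + 1/20*h_X + 1/4*h_Y + 3/10*h_Z + 7/20*h_W + 1/20*h_U

Substituting h_Z = 0 and rearranging gives the linear system (I - Q) h = 1:
  [17/20, -3/20, -1/10, -1/5] . (h_X, h_Y, h_W, h_U) = 1
  [-2/5, 3/5, -1/10, -1/20] . (h_X, h_Y, h_W, h_U) = 1
  [-1/4, -3/10, 9/10, -1/5] . (h_X, h_Y, h_W, h_U) = 1
  [-1/20, -1/4, -7/20, 19/20] . (h_X, h_Y, h_W, h_U) = 1

Solving yields:
  h_X = 28260/7513
  h_Y = 40360/7513
  h_W = 37140/7513
  h_U = 33700/7513

Starting state is U, so the expected hitting time is h_U = 33700/7513.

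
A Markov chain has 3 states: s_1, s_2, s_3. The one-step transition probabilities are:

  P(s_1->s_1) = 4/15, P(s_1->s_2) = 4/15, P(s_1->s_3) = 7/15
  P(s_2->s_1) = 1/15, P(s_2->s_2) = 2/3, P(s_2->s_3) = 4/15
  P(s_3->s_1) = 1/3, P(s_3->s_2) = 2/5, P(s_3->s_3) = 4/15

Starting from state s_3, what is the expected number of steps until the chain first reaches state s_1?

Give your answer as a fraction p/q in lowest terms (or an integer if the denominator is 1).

Let h_i = expected steps to first reach s_1 from state i.
Boundary: h_s_1 = 0.
First-step equations for the other states:
  h_s_2 = 1 + 1/15*h_s_1 + 2/3*h_s_2 + 4/15*h_s_3
  h_s_3 = 1 + 1/3*h_s_1 + 2/5*h_s_2 + 4/15*h_s_3

Substituting h_s_1 = 0 and rearranging gives the linear system (I - Q) h = 1:
  [1/3, -4/15] . (h_s_2, h_s_3) = 1
  [-2/5, 11/15] . (h_s_2, h_s_3) = 1

Solving yields:
  h_s_2 = 225/31
  h_s_3 = 165/31

Starting state is s_3, so the expected hitting time is h_s_3 = 165/31.

Answer: 165/31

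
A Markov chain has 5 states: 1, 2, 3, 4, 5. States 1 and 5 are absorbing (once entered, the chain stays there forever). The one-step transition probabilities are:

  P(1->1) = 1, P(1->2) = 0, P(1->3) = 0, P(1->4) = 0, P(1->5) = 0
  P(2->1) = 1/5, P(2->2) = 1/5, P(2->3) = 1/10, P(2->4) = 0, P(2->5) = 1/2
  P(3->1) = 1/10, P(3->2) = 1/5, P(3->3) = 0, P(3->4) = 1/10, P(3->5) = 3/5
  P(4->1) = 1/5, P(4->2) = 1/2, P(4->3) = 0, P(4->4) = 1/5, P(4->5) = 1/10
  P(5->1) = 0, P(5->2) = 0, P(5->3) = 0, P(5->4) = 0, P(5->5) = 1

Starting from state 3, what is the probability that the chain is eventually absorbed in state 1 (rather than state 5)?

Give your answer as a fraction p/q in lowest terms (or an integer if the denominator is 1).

Let a_i = P(absorbed in 1 | start in state i).
Boundary conditions: a_1 = 1, a_5 = 0.
For each transient state i, a_i = sum_j P(i->j) * a_j:
  a_2 = 1/5*a_1 + 1/5*a_2 + 1/10*a_3 + 0*a_4 + 1/2*a_5
  a_3 = 1/10*a_1 + 1/5*a_2 + 0*a_3 + 1/10*a_4 + 3/5*a_5
  a_4 = 1/5*a_1 + 1/2*a_2 + 0*a_3 + 1/5*a_4 + 1/10*a_5

Substituting a_1 = 1 and a_5 = 0, rearrange to (I - Q) a = r where r[i] = P(i -> 1):
  [4/5, -1/10, 0] . (a_2, a_3, a_4) = 1/5
  [-1/5, 1, -1/10] . (a_2, a_3, a_4) = 1/10
  [-1/2, 0, 4/5] . (a_2, a_3, a_4) = 1/5

Solving yields:
  a_2 = 170/619
  a_3 = 122/619
  a_4 = 261/619

Starting state is 3, so the absorption probability is a_3 = 122/619.

Answer: 122/619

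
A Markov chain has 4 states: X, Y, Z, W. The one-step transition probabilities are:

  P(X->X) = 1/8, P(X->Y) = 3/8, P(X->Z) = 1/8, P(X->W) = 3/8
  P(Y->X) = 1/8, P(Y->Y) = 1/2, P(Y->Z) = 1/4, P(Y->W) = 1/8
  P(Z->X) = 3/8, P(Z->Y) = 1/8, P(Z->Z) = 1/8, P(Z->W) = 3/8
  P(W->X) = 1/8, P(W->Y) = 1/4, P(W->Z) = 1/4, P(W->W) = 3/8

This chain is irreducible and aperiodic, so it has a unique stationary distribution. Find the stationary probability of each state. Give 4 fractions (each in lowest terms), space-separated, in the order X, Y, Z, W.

The stationary distribution satisfies pi = pi * P, i.e.:
  pi_X = 1/8*pi_X + 1/8*pi_Y + 3/8*pi_Z + 1/8*pi_W
  pi_Y = 3/8*pi_X + 1/2*pi_Y + 1/8*pi_Z + 1/4*pi_W
  pi_Z = 1/8*pi_X + 1/4*pi_Y + 1/8*pi_Z + 1/4*pi_W
  pi_W = 3/8*pi_X + 1/8*pi_Y + 3/8*pi_Z + 3/8*pi_W
with normalization: pi_X + pi_Y + pi_Z + pi_W = 1.

Using the first 3 balance equations plus normalization, the linear system A*pi = b is:
  [-7/8, 1/8, 3/8, 1/8] . pi = 0
  [3/8, -1/2, 1/8, 1/4] . pi = 0
  [1/8, 1/4, -7/8, 1/4] . pi = 0
  [1, 1, 1, 1] . pi = 1

Solving yields:
  pi_X = 13/74
  pi_Y = 73/222
  pi_Z = 15/74
  pi_W = 65/222

Verification (pi * P):
  13/74*1/8 + 73/222*1/8 + 15/74*3/8 + 65/222*1/8 = 13/74 = pi_X  (ok)
  13/74*3/8 + 73/222*1/2 + 15/74*1/8 + 65/222*1/4 = 73/222 = pi_Y  (ok)
  13/74*1/8 + 73/222*1/4 + 15/74*1/8 + 65/222*1/4 = 15/74 = pi_Z  (ok)
  13/74*3/8 + 73/222*1/8 + 15/74*3/8 + 65/222*3/8 = 65/222 = pi_W  (ok)

Answer: 13/74 73/222 15/74 65/222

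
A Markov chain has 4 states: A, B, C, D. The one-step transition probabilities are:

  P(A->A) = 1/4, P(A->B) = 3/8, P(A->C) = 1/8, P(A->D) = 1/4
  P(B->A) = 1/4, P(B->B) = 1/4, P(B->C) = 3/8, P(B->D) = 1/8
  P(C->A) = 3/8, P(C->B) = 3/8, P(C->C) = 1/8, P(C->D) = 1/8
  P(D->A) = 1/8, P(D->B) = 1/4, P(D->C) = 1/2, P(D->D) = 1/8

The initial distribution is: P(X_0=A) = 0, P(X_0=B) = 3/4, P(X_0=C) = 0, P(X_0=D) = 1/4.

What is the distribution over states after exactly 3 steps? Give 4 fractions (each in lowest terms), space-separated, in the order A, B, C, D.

Answer: 533/2048 645/2048 541/2048 329/2048

Derivation:
Propagating the distribution step by step (d_{t+1} = d_t * P):
d_0 = (A=0, B=3/4, C=0, D=1/4)
  d_1[A] = 0*1/4 + 3/4*1/4 + 0*3/8 + 1/4*1/8 = 7/32
  d_1[B] = 0*3/8 + 3/4*1/4 + 0*3/8 + 1/4*1/4 = 1/4
  d_1[C] = 0*1/8 + 3/4*3/8 + 0*1/8 + 1/4*1/2 = 13/32
  d_1[D] = 0*1/4 + 3/4*1/8 + 0*1/8 + 1/4*1/8 = 1/8
d_1 = (A=7/32, B=1/4, C=13/32, D=1/8)
  d_2[A] = 7/32*1/4 + 1/4*1/4 + 13/32*3/8 + 1/8*1/8 = 73/256
  d_2[B] = 7/32*3/8 + 1/4*1/4 + 13/32*3/8 + 1/8*1/4 = 21/64
  d_2[C] = 7/32*1/8 + 1/4*3/8 + 13/32*1/8 + 1/8*1/2 = 15/64
  d_2[D] = 7/32*1/4 + 1/4*1/8 + 13/32*1/8 + 1/8*1/8 = 39/256
d_2 = (A=73/256, B=21/64, C=15/64, D=39/256)
  d_3[A] = 73/256*1/4 + 21/64*1/4 + 15/64*3/8 + 39/256*1/8 = 533/2048
  d_3[B] = 73/256*3/8 + 21/64*1/4 + 15/64*3/8 + 39/256*1/4 = 645/2048
  d_3[C] = 73/256*1/8 + 21/64*3/8 + 15/64*1/8 + 39/256*1/2 = 541/2048
  d_3[D] = 73/256*1/4 + 21/64*1/8 + 15/64*1/8 + 39/256*1/8 = 329/2048
d_3 = (A=533/2048, B=645/2048, C=541/2048, D=329/2048)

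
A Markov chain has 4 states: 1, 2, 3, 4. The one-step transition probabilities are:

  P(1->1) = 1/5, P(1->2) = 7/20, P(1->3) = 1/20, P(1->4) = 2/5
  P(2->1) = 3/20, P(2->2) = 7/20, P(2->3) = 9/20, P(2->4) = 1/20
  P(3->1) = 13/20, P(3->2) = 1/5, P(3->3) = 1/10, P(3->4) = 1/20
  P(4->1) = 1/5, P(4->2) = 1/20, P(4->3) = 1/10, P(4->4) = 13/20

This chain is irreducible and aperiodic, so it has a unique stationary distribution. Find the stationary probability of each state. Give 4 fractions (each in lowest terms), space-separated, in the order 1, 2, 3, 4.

The stationary distribution satisfies pi = pi * P, i.e.:
  pi_1 = 1/5*pi_1 + 3/20*pi_2 + 13/20*pi_3 + 1/5*pi_4
  pi_2 = 7/20*pi_1 + 7/20*pi_2 + 1/5*pi_3 + 1/20*pi_4
  pi_3 = 1/20*pi_1 + 9/20*pi_2 + 1/10*pi_3 + 1/10*pi_4
  pi_4 = 2/5*pi_1 + 1/20*pi_2 + 1/20*pi_3 + 13/20*pi_4
with normalization: pi_1 + pi_2 + pi_3 + pi_4 = 1.

Using the first 3 balance equations plus normalization, the linear system A*pi = b is:
  [-4/5, 3/20, 13/20, 1/5] . pi = 0
  [7/20, -13/20, 1/5, 1/20] . pi = 0
  [1/20, 9/20, -9/10, 1/10] . pi = 0
  [1, 1, 1, 1] . pi = 1

Solving yields:
  pi_1 = 265/1009
  pi_2 = 221/1009
  pi_3 = 165/1009
  pi_4 = 358/1009

Verification (pi * P):
  265/1009*1/5 + 221/1009*3/20 + 165/1009*13/20 + 358/1009*1/5 = 265/1009 = pi_1  (ok)
  265/1009*7/20 + 221/1009*7/20 + 165/1009*1/5 + 358/1009*1/20 = 221/1009 = pi_2  (ok)
  265/1009*1/20 + 221/1009*9/20 + 165/1009*1/10 + 358/1009*1/10 = 165/1009 = pi_3  (ok)
  265/1009*2/5 + 221/1009*1/20 + 165/1009*1/20 + 358/1009*13/20 = 358/1009 = pi_4  (ok)

Answer: 265/1009 221/1009 165/1009 358/1009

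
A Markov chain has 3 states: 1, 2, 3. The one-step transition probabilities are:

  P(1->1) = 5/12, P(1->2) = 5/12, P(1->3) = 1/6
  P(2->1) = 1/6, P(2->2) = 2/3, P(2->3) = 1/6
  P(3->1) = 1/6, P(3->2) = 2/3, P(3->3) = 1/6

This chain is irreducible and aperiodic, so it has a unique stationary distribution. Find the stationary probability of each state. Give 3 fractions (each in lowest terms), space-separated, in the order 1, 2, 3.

The stationary distribution satisfies pi = pi * P, i.e.:
  pi_1 = 5/12*pi_1 + 1/6*pi_2 + 1/6*pi_3
  pi_2 = 5/12*pi_1 + 2/3*pi_2 + 2/3*pi_3
  pi_3 = 1/6*pi_1 + 1/6*pi_2 + 1/6*pi_3
with normalization: pi_1 + pi_2 + pi_3 = 1.

Using the first 2 balance equations plus normalization, the linear system A*pi = b is:
  [-7/12, 1/6, 1/6] . pi = 0
  [5/12, -1/3, 2/3] . pi = 0
  [1, 1, 1] . pi = 1

Solving yields:
  pi_1 = 2/9
  pi_2 = 11/18
  pi_3 = 1/6

Verification (pi * P):
  2/9*5/12 + 11/18*1/6 + 1/6*1/6 = 2/9 = pi_1  (ok)
  2/9*5/12 + 11/18*2/3 + 1/6*2/3 = 11/18 = pi_2  (ok)
  2/9*1/6 + 11/18*1/6 + 1/6*1/6 = 1/6 = pi_3  (ok)

Answer: 2/9 11/18 1/6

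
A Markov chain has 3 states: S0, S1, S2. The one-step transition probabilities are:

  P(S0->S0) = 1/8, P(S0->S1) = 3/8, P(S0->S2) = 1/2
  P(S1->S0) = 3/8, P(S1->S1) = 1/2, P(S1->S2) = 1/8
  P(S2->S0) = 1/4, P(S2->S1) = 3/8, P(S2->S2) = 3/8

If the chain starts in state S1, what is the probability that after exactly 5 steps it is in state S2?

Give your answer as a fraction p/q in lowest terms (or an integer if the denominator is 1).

Answer: 9881/32768

Derivation:
Computing P^5 by repeated multiplication:
P^1 =
  S0: [1/8, 3/8, 1/2]
  S1: [3/8, 1/2, 1/8]
  S2: [1/4, 3/8, 3/8]
P^2 =
  S0: [9/32, 27/64, 19/64]
  S1: [17/64, 7/16, 19/64]
  S2: [17/64, 27/64, 5/16]
P^3 =
  S0: [137/512, 219/512, 39/128]
  S1: [139/512, 55/128, 153/512]
  S2: [69/256, 219/512, 155/512]
P^4 =
  S0: [553/2048, 1755/4096, 1235/4096]
  S1: [1105/4096, 439/1024, 1235/4096]
  S2: [1105/4096, 1755/4096, 309/1024]
P^5 =
  S0: [8841/32768, 14043/32768, 2471/8192]
  S1: [8843/32768, 3511/8192, 9881/32768]
  S2: [4421/16384, 14043/32768, 9883/32768]

(P^5)[S1 -> S2] = 9881/32768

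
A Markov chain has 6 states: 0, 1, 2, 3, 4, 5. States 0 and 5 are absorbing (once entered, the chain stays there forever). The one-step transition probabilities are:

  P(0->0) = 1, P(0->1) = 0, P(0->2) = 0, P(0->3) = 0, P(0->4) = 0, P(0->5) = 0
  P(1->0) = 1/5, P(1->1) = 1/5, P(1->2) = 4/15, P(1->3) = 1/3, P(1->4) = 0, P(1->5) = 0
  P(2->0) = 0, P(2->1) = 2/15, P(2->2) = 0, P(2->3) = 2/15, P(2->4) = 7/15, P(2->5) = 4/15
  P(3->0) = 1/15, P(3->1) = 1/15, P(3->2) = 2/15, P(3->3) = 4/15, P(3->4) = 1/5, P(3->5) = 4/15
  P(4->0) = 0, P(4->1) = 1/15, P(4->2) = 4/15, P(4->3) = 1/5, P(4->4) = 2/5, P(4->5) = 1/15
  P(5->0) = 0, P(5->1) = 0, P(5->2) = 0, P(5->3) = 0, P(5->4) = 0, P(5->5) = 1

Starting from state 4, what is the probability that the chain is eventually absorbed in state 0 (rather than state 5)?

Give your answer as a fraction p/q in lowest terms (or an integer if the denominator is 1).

Let a_i = P(absorbed in 0 | start in state i).
Boundary conditions: a_0 = 1, a_5 = 0.
For each transient state i, a_i = sum_j P(i->j) * a_j:
  a_1 = 1/5*a_0 + 1/5*a_1 + 4/15*a_2 + 1/3*a_3 + 0*a_4 + 0*a_5
  a_2 = 0*a_0 + 2/15*a_1 + 0*a_2 + 2/15*a_3 + 7/15*a_4 + 4/15*a_5
  a_3 = 1/15*a_0 + 1/15*a_1 + 2/15*a_2 + 4/15*a_3 + 1/5*a_4 + 4/15*a_5
  a_4 = 0*a_0 + 1/15*a_1 + 4/15*a_2 + 1/5*a_3 + 2/5*a_4 + 1/15*a_5

Substituting a_0 = 1 and a_5 = 0, rearrange to (I - Q) a = r where r[i] = P(i -> 0):
  [4/5, -4/15, -1/3, 0] . (a_1, a_2, a_3, a_4) = 1/5
  [-2/15, 1, -2/15, -7/15] . (a_1, a_2, a_3, a_4) = 0
  [-1/15, -2/15, 11/15, -1/5] . (a_1, a_2, a_3, a_4) = 1/15
  [-1/15, -4/15, -1/5, 3/5] . (a_1, a_2, a_3, a_4) = 0

Solving yields:
  a_1 = 3511/8942
  a_2 = 1499/8942
  a_3 = 931/4471
  a_4 = 1677/8942

Starting state is 4, so the absorption probability is a_4 = 1677/8942.

Answer: 1677/8942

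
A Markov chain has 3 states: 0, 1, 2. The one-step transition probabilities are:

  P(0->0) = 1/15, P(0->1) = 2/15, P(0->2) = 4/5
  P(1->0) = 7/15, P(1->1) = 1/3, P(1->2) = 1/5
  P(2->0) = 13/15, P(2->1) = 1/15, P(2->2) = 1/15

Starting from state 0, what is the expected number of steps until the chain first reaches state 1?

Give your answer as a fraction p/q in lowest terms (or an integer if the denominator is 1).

Answer: 39/4

Derivation:
Let h_i = expected steps to first reach 1 from state i.
Boundary: h_1 = 0.
First-step equations for the other states:
  h_0 = 1 + 1/15*h_0 + 2/15*h_1 + 4/5*h_2
  h_2 = 1 + 13/15*h_0 + 1/15*h_1 + 1/15*h_2

Substituting h_1 = 0 and rearranging gives the linear system (I - Q) h = 1:
  [14/15, -4/5] . (h_0, h_2) = 1
  [-13/15, 14/15] . (h_0, h_2) = 1

Solving yields:
  h_0 = 39/4
  h_2 = 81/8

Starting state is 0, so the expected hitting time is h_0 = 39/4.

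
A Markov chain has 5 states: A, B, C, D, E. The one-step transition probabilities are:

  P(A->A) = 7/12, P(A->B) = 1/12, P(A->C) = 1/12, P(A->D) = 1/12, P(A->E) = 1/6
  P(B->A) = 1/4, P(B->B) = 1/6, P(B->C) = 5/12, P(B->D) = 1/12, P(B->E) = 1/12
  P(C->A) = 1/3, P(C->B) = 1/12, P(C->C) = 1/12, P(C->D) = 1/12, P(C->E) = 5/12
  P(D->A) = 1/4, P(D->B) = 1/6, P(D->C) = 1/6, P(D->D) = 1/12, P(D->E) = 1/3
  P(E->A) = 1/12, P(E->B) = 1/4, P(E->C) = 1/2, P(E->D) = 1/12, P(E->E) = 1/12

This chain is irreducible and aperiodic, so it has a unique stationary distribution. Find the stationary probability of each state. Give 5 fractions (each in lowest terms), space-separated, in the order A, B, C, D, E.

Answer: 2177/6204 845/6204 689/3102 1/12 39/188

Derivation:
The stationary distribution satisfies pi = pi * P, i.e.:
  pi_A = 7/12*pi_A + 1/4*pi_B + 1/3*pi_C + 1/4*pi_D + 1/12*pi_E
  pi_B = 1/12*pi_A + 1/6*pi_B + 1/12*pi_C + 1/6*pi_D + 1/4*pi_E
  pi_C = 1/12*pi_A + 5/12*pi_B + 1/12*pi_C + 1/6*pi_D + 1/2*pi_E
  pi_D = 1/12*pi_A + 1/12*pi_B + 1/12*pi_C + 1/12*pi_D + 1/12*pi_E
  pi_E = 1/6*pi_A + 1/12*pi_B + 5/12*pi_C + 1/3*pi_D + 1/12*pi_E
with normalization: pi_A + pi_B + pi_C + pi_D + pi_E = 1.

Using the first 4 balance equations plus normalization, the linear system A*pi = b is:
  [-5/12, 1/4, 1/3, 1/4, 1/12] . pi = 0
  [1/12, -5/6, 1/12, 1/6, 1/4] . pi = 0
  [1/12, 5/12, -11/12, 1/6, 1/2] . pi = 0
  [1/12, 1/12, 1/12, -11/12, 1/12] . pi = 0
  [1, 1, 1, 1, 1] . pi = 1

Solving yields:
  pi_A = 2177/6204
  pi_B = 845/6204
  pi_C = 689/3102
  pi_D = 1/12
  pi_E = 39/188

Verification (pi * P):
  2177/6204*7/12 + 845/6204*1/4 + 689/3102*1/3 + 1/12*1/4 + 39/188*1/12 = 2177/6204 = pi_A  (ok)
  2177/6204*1/12 + 845/6204*1/6 + 689/3102*1/12 + 1/12*1/6 + 39/188*1/4 = 845/6204 = pi_B  (ok)
  2177/6204*1/12 + 845/6204*5/12 + 689/3102*1/12 + 1/12*1/6 + 39/188*1/2 = 689/3102 = pi_C  (ok)
  2177/6204*1/12 + 845/6204*1/12 + 689/3102*1/12 + 1/12*1/12 + 39/188*1/12 = 1/12 = pi_D  (ok)
  2177/6204*1/6 + 845/6204*1/12 + 689/3102*5/12 + 1/12*1/3 + 39/188*1/12 = 39/188 = pi_E  (ok)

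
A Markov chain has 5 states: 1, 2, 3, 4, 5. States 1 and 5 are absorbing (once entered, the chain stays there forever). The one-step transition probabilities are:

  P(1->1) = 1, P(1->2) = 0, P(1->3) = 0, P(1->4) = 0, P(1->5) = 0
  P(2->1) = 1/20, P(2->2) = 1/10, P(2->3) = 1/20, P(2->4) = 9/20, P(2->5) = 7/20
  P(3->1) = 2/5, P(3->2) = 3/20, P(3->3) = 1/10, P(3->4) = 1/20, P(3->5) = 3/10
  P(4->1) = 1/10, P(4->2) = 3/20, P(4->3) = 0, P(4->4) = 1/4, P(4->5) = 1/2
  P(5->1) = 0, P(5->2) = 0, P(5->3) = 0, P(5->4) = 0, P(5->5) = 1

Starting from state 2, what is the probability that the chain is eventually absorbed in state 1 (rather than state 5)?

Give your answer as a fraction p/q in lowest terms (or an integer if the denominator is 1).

Answer: 358/2163

Derivation:
Let a_i = P(absorbed in 1 | start in state i).
Boundary conditions: a_1 = 1, a_5 = 0.
For each transient state i, a_i = sum_j P(i->j) * a_j:
  a_2 = 1/20*a_1 + 1/10*a_2 + 1/20*a_3 + 9/20*a_4 + 7/20*a_5
  a_3 = 2/5*a_1 + 3/20*a_2 + 1/10*a_3 + 1/20*a_4 + 3/10*a_5
  a_4 = 1/10*a_1 + 3/20*a_2 + 0*a_3 + 1/4*a_4 + 1/2*a_5

Substituting a_1 = 1 and a_5 = 0, rearrange to (I - Q) a = r where r[i] = P(i -> 1):
  [9/10, -1/20, -9/20] . (a_2, a_3, a_4) = 1/20
  [-3/20, 9/10, -1/20] . (a_2, a_3, a_4) = 2/5
  [-3/20, 0, 3/4] . (a_2, a_3, a_4) = 1/10

Solving yields:
  a_2 = 358/2163
  a_3 = 347/721
  a_4 = 120/721

Starting state is 2, so the absorption probability is a_2 = 358/2163.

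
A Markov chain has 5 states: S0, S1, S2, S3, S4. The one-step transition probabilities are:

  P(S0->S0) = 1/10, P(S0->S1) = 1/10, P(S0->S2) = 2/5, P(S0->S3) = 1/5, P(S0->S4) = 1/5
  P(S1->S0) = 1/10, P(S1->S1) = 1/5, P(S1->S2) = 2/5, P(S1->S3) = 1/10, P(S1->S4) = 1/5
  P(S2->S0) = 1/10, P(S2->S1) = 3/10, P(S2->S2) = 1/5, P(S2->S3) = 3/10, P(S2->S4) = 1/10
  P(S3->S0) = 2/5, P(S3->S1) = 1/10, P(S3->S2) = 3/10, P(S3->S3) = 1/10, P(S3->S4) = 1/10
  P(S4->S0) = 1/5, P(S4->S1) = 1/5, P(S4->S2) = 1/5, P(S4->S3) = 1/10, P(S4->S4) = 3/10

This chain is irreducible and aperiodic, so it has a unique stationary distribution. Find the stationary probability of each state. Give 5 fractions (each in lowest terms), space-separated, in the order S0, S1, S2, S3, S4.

The stationary distribution satisfies pi = pi * P, i.e.:
  pi_S0 = 1/10*pi_S0 + 1/10*pi_S1 + 1/10*pi_S2 + 2/5*pi_S3 + 1/5*pi_S4
  pi_S1 = 1/10*pi_S0 + 1/5*pi_S1 + 3/10*pi_S2 + 1/10*pi_S3 + 1/5*pi_S4
  pi_S2 = 2/5*pi_S0 + 2/5*pi_S1 + 1/5*pi_S2 + 3/10*pi_S3 + 1/5*pi_S4
  pi_S3 = 1/5*pi_S0 + 1/10*pi_S1 + 3/10*pi_S2 + 1/10*pi_S3 + 1/10*pi_S4
  pi_S4 = 1/5*pi_S0 + 1/5*pi_S1 + 1/10*pi_S2 + 1/10*pi_S3 + 3/10*pi_S4
with normalization: pi_S0 + pi_S1 + pi_S2 + pi_S3 + pi_S4 = 1.

Using the first 4 balance equations plus normalization, the linear system A*pi = b is:
  [-9/10, 1/10, 1/10, 2/5, 1/5] . pi = 0
  [1/10, -4/5, 3/10, 1/10, 1/5] . pi = 0
  [2/5, 2/5, -4/5, 3/10, 1/5] . pi = 0
  [1/5, 1/10, 3/10, -9/10, 1/10] . pi = 0
  [1, 1, 1, 1, 1] . pi = 1

Solving yields:
  pi_S0 = 1769/10433
  pi_S1 = 2030/10433
  pi_S2 = 3029/10433
  pi_S3 = 1826/10433
  pi_S4 = 1779/10433

Verification (pi * P):
  1769/10433*1/10 + 2030/10433*1/10 + 3029/10433*1/10 + 1826/10433*2/5 + 1779/10433*1/5 = 1769/10433 = pi_S0  (ok)
  1769/10433*1/10 + 2030/10433*1/5 + 3029/10433*3/10 + 1826/10433*1/10 + 1779/10433*1/5 = 2030/10433 = pi_S1  (ok)
  1769/10433*2/5 + 2030/10433*2/5 + 3029/10433*1/5 + 1826/10433*3/10 + 1779/10433*1/5 = 3029/10433 = pi_S2  (ok)
  1769/10433*1/5 + 2030/10433*1/10 + 3029/10433*3/10 + 1826/10433*1/10 + 1779/10433*1/10 = 1826/10433 = pi_S3  (ok)
  1769/10433*1/5 + 2030/10433*1/5 + 3029/10433*1/10 + 1826/10433*1/10 + 1779/10433*3/10 = 1779/10433 = pi_S4  (ok)

Answer: 1769/10433 2030/10433 3029/10433 1826/10433 1779/10433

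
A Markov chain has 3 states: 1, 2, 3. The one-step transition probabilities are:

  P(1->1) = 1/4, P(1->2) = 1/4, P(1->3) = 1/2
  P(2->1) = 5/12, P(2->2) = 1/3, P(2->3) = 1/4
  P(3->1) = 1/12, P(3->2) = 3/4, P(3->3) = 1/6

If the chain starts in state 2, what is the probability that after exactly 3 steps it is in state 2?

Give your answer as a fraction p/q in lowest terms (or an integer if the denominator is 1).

Answer: 389/864

Derivation:
Computing P^3 by repeated multiplication:
P^1 =
  1: [1/4, 1/4, 1/2]
  2: [5/12, 1/3, 1/4]
  3: [1/12, 3/4, 1/6]
P^2 =
  1: [5/24, 25/48, 13/48]
  2: [19/72, 29/72, 1/3]
  3: [25/72, 19/48, 37/144]
P^3 =
  1: [7/24, 247/576, 161/576]
  2: [113/432, 389/864, 83/288]
  3: [59/216, 79/192, 545/1728]

(P^3)[2 -> 2] = 389/864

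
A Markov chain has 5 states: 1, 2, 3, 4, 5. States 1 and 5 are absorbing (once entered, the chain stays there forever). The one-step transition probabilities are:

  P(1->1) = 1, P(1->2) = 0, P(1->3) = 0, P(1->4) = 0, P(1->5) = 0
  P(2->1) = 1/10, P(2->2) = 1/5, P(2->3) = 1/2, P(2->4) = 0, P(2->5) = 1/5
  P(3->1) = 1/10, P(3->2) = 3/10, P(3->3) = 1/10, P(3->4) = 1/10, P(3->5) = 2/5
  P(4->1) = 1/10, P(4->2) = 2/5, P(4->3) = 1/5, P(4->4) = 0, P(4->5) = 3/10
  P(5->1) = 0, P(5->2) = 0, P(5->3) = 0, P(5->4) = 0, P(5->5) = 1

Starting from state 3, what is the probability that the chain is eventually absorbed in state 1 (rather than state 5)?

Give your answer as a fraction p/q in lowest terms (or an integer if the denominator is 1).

Let a_i = P(absorbed in 1 | start in state i).
Boundary conditions: a_1 = 1, a_5 = 0.
For each transient state i, a_i = sum_j P(i->j) * a_j:
  a_2 = 1/10*a_1 + 1/5*a_2 + 1/2*a_3 + 0*a_4 + 1/5*a_5
  a_3 = 1/10*a_1 + 3/10*a_2 + 1/10*a_3 + 1/10*a_4 + 2/5*a_5
  a_4 = 1/10*a_1 + 2/5*a_2 + 1/5*a_3 + 0*a_4 + 3/10*a_5

Substituting a_1 = 1 and a_5 = 0, rearrange to (I - Q) a = r where r[i] = P(i -> 1):
  [4/5, -1/2, 0] . (a_2, a_3, a_4) = 1/10
  [-3/10, 9/10, -1/10] . (a_2, a_3, a_4) = 1/10
  [-2/5, -1/5, 1] . (a_2, a_3, a_4) = 1/10

Solving yields:
  a_2 = 143/534
  a_3 = 61/267
  a_4 = 45/178

Starting state is 3, so the absorption probability is a_3 = 61/267.

Answer: 61/267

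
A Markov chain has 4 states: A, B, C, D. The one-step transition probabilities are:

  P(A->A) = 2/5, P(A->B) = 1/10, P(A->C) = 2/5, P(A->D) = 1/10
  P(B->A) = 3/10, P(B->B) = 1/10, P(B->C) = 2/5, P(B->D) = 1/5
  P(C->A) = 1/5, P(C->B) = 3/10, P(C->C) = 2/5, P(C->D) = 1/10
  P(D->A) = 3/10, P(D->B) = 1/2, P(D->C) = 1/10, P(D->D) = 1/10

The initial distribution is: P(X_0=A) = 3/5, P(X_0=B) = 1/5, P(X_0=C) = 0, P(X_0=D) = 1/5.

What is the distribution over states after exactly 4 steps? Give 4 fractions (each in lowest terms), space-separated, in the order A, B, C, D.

Answer: 7323/25000 5539/25000 1136/3125 61/500

Derivation:
Propagating the distribution step by step (d_{t+1} = d_t * P):
d_0 = (A=3/5, B=1/5, C=0, D=1/5)
  d_1[A] = 3/5*2/5 + 1/5*3/10 + 0*1/5 + 1/5*3/10 = 9/25
  d_1[B] = 3/5*1/10 + 1/5*1/10 + 0*3/10 + 1/5*1/2 = 9/50
  d_1[C] = 3/5*2/5 + 1/5*2/5 + 0*2/5 + 1/5*1/10 = 17/50
  d_1[D] = 3/5*1/10 + 1/5*1/5 + 0*1/10 + 1/5*1/10 = 3/25
d_1 = (A=9/25, B=9/50, C=17/50, D=3/25)
  d_2[A] = 9/25*2/5 + 9/50*3/10 + 17/50*1/5 + 3/25*3/10 = 151/500
  d_2[B] = 9/25*1/10 + 9/50*1/10 + 17/50*3/10 + 3/25*1/2 = 27/125
  d_2[C] = 9/25*2/5 + 9/50*2/5 + 17/50*2/5 + 3/25*1/10 = 91/250
  d_2[D] = 9/25*1/10 + 9/50*1/5 + 17/50*1/10 + 3/25*1/10 = 59/500
d_2 = (A=151/500, B=27/125, C=91/250, D=59/500)
  d_3[A] = 151/500*2/5 + 27/125*3/10 + 91/250*1/5 + 59/500*3/10 = 1469/5000
  d_3[B] = 151/500*1/10 + 27/125*1/10 + 91/250*3/10 + 59/500*1/2 = 11/50
  d_3[C] = 151/500*2/5 + 27/125*2/5 + 91/250*2/5 + 59/500*1/10 = 1823/5000
  d_3[D] = 151/500*1/10 + 27/125*1/5 + 91/250*1/10 + 59/500*1/10 = 76/625
d_3 = (A=1469/5000, B=11/50, C=1823/5000, D=76/625)
  d_4[A] = 1469/5000*2/5 + 11/50*3/10 + 1823/5000*1/5 + 76/625*3/10 = 7323/25000
  d_4[B] = 1469/5000*1/10 + 11/50*1/10 + 1823/5000*3/10 + 76/625*1/2 = 5539/25000
  d_4[C] = 1469/5000*2/5 + 11/50*2/5 + 1823/5000*2/5 + 76/625*1/10 = 1136/3125
  d_4[D] = 1469/5000*1/10 + 11/50*1/5 + 1823/5000*1/10 + 76/625*1/10 = 61/500
d_4 = (A=7323/25000, B=5539/25000, C=1136/3125, D=61/500)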